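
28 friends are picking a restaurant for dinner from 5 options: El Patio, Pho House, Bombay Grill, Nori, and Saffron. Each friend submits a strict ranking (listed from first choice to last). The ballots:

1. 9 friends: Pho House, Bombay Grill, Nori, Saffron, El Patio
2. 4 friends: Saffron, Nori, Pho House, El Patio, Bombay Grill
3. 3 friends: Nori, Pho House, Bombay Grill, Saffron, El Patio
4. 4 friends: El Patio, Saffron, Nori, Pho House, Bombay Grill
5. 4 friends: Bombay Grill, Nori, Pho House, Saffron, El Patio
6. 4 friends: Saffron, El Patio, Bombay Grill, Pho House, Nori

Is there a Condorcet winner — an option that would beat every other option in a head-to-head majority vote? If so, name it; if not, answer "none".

Checking pairwise contests:
Pho House beats El Patio 20–8.
Nori beats Pho House 15–13.
Pho House beats Bombay Grill 20–8.
Bombay Grill beats Nori 17–11.
Pho House beats Saffron 16–12.
Every option loses at least one head-to-head, so there is no Condorcet winner.

none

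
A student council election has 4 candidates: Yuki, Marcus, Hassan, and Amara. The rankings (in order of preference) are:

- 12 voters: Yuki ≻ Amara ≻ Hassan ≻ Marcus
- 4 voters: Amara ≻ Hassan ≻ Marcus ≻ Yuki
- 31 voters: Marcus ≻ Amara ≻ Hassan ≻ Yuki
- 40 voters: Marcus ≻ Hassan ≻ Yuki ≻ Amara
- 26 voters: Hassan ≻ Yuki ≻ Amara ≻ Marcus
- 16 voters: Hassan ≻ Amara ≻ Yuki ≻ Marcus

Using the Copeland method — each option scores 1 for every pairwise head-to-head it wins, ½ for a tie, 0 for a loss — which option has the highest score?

Yuki: beats Amara; loses to Marcus and Hassan → score 1.
Marcus: beats Yuki, Hassan, and Amara → score 3.
Hassan: beats Yuki and Amara; loses to Marcus → score 2.
Amara: loses to Yuki, Marcus, and Hassan → score 0.
Marcus has the best pairwise record.

Marcus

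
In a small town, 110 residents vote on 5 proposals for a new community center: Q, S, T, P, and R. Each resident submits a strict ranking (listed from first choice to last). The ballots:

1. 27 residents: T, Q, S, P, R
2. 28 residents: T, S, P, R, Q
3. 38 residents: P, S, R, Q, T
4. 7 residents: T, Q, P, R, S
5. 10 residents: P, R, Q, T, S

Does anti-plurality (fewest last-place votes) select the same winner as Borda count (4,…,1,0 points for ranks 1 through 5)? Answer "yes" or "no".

yes

Anti-plurality — last-place votes: Q 28, S 17, T 38, P 0, R 27. Winner: P.
Borda — scores: Q 160, S 252, T 258, P 289, R 141. Winner: P.
The two methods agree.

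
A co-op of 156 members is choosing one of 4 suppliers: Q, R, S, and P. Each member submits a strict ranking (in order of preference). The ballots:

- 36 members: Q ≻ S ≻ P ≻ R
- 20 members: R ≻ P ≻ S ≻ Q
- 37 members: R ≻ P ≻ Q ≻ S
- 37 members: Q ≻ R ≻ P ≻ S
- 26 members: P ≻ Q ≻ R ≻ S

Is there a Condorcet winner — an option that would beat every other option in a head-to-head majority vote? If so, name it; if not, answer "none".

Checking pairwise contests:
P beats Q 83–73.
Q beats R 99–57.
Q beats S 136–20.
R beats P 94–62.
Every option loses at least one head-to-head, so there is no Condorcet winner.

none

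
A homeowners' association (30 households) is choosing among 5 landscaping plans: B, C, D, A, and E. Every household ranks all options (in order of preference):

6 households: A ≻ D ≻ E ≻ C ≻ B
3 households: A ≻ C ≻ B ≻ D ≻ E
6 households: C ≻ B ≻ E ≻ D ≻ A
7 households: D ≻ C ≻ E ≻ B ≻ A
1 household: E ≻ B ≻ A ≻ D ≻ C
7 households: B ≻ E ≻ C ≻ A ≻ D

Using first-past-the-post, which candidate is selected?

A

First-place votes: B 7, C 6, D 7, A 9, E 1.
A has the most first-place votes.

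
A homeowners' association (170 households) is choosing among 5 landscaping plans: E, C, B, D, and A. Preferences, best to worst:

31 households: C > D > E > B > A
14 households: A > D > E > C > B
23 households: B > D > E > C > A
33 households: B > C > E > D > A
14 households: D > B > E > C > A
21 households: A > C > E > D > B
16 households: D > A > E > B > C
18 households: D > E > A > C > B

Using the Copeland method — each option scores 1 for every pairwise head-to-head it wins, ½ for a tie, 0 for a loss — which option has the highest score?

D

E: beats B and A; ties C; loses to D → score 2.5.
C: beats A; ties E and D; loses to B → score 2.
B: beats C and A; loses to E and D → score 2.
D: beats E, B, and A; ties C → score 3.5.
A: loses to E, C, B, and D → score 0.
D has the best pairwise record.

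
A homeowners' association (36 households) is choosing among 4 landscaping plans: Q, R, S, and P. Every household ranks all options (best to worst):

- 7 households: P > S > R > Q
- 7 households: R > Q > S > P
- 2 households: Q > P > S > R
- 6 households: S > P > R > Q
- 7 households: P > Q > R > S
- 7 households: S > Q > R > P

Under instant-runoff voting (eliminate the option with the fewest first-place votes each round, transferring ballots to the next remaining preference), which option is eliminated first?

Q

Round 1: Q 2, R 7, S 13, P 14. Eliminate Q.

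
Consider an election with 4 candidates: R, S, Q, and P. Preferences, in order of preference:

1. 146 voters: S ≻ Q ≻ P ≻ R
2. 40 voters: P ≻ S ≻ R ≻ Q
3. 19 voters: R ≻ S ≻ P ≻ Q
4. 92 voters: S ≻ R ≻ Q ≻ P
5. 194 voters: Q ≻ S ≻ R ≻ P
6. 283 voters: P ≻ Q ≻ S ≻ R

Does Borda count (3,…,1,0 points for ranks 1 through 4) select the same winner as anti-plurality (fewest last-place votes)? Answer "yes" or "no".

no

Borda — scores: R 475, S 1503, Q 1532, P 1134. Winner: Q.
Anti-plurality — last-place votes: R 429, S 0, Q 59, P 286. Winner: S.
The two methods disagree.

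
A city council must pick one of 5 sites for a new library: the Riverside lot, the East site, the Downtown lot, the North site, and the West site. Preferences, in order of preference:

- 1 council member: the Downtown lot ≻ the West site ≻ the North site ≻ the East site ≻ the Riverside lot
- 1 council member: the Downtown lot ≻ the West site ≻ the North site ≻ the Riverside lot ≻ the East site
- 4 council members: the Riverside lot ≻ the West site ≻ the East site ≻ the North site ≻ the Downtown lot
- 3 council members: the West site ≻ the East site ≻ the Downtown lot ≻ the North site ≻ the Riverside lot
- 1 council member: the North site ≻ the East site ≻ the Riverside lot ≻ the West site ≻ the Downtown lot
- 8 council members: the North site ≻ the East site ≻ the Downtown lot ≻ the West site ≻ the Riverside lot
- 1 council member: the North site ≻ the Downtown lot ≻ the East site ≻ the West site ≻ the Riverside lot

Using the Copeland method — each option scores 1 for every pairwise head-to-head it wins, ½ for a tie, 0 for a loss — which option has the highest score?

the North site

the Riverside lot: loses to the East site, the Downtown lot, the North site, and the West site → score 0.
the East site: beats the Riverside lot, the Downtown lot, and the West site; loses to the North site → score 3.
the Downtown lot: beats the Riverside lot and the West site; loses to the East site and the North site → score 2.
the North site: beats the Riverside lot, the East site, the Downtown lot, and the West site → score 4.
the West site: beats the Riverside lot; loses to the East site, the Downtown lot, and the North site → score 1.
the North site has the best pairwise record.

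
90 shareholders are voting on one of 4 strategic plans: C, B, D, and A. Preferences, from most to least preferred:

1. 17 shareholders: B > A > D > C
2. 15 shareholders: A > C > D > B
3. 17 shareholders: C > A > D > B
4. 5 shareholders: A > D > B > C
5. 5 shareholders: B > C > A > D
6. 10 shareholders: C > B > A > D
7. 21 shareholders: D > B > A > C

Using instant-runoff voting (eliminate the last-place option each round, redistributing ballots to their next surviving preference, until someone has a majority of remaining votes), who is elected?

Round 1: C 27, B 22, D 21, A 20. Eliminate A.
Round 2: C 42, B 22, D 26. Eliminate B.
Round 3: C 47, D 43. C has a majority.

C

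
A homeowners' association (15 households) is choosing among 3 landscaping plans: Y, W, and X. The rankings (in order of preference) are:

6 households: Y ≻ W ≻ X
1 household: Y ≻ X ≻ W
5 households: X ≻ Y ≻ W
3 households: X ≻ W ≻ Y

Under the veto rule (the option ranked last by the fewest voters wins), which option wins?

Last-place votes: Y 3, W 6, X 6.
Y is ranked last by the fewest voters, so Y wins.

Y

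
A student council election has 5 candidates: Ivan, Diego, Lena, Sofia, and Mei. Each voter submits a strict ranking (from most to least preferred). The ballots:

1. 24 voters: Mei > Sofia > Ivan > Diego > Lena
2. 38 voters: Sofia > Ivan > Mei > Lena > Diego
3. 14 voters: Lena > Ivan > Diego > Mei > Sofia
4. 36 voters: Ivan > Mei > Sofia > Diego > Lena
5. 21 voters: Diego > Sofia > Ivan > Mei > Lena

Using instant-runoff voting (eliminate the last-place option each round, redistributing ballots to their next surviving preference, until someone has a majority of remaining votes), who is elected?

Round 1: Ivan 36, Diego 21, Lena 14, Sofia 38, Mei 24. Eliminate Lena.
Round 2: Ivan 50, Diego 21, Sofia 38, Mei 24. Eliminate Diego.
Round 3: Ivan 50, Sofia 59, Mei 24. Eliminate Mei.
Round 4: Ivan 50, Sofia 83. Sofia has a majority.

Sofia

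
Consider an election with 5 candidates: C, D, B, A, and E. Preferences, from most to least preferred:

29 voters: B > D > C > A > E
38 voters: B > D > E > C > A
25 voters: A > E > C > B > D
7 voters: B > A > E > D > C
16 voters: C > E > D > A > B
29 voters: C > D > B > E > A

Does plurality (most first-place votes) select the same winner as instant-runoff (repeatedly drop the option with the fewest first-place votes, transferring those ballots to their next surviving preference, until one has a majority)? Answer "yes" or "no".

Plurality — first-place votes: C 45, D 0, B 74, A 25, E 0. Winner: B.
Instant-runoff — R1 C 45, D 0, B 74, A 25, E 0 (B winner). Winner: B.
The two methods agree.

yes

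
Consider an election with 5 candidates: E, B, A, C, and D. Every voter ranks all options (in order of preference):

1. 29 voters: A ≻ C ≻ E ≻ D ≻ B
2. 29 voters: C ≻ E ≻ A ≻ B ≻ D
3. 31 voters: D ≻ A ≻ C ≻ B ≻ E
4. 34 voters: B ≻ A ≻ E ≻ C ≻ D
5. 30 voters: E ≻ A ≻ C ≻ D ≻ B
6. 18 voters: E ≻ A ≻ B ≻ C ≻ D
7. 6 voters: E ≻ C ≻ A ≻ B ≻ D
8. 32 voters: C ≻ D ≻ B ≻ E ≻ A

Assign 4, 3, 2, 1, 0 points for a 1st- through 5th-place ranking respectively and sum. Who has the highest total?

E: 29·2 + 29·3 + 31·0 + 34·2 + 30·4 + 18·4 + 6·4 + 32·1 = 461
B: 29·0 + 29·1 + 31·1 + 34·4 + 30·0 + 18·2 + 6·1 + 32·2 = 302
A: 29·4 + 29·2 + 31·3 + 34·3 + 30·3 + 18·3 + 6·2 + 32·0 = 525
C: 29·3 + 29·4 + 31·2 + 34·1 + 30·2 + 18·1 + 6·3 + 32·4 = 523
D: 29·1 + 29·0 + 31·4 + 34·0 + 30·1 + 18·0 + 6·0 + 32·3 = 279
A has the highest Borda score (525).

A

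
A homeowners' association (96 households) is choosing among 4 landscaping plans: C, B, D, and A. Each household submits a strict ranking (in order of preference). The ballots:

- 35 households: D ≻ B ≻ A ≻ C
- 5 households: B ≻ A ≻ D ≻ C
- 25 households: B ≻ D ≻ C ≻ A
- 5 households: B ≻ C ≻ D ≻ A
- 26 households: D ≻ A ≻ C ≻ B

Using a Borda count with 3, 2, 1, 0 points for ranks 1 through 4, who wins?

C: 35·0 + 5·0 + 25·1 + 5·2 + 26·1 = 61
B: 35·2 + 5·3 + 25·3 + 5·3 + 26·0 = 175
D: 35·3 + 5·1 + 25·2 + 5·1 + 26·3 = 243
A: 35·1 + 5·2 + 25·0 + 5·0 + 26·2 = 97
D has the highest Borda score (243).

D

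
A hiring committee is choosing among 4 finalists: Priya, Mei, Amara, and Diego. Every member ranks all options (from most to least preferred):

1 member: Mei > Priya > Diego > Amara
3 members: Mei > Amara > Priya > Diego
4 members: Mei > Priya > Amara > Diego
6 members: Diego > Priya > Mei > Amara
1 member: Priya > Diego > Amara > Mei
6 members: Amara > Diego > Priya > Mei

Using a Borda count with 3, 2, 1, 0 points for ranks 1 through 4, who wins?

Priya: 1·2 + 3·1 + 4·2 + 6·2 + 1·3 + 6·1 = 34
Mei: 1·3 + 3·3 + 4·3 + 6·1 + 1·0 + 6·0 = 30
Amara: 1·0 + 3·2 + 4·1 + 6·0 + 1·1 + 6·3 = 29
Diego: 1·1 + 3·0 + 4·0 + 6·3 + 1·2 + 6·2 = 33
Priya has the highest Borda score (34).

Priya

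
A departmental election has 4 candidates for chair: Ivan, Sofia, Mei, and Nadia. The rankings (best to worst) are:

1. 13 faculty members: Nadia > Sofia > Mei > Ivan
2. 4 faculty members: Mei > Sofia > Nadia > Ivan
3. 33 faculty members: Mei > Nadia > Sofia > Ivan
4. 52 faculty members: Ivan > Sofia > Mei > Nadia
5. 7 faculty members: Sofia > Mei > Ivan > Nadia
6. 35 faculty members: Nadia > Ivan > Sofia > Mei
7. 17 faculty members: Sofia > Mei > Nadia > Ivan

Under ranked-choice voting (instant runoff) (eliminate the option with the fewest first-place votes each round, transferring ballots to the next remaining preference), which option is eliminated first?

Sofia

Round 1: Ivan 52, Sofia 24, Mei 37, Nadia 48. Eliminate Sofia.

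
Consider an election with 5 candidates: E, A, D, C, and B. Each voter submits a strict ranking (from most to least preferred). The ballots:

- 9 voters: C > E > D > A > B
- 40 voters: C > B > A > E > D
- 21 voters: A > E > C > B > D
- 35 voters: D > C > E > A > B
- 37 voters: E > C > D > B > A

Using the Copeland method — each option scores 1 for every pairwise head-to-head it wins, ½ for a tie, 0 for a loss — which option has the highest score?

C

E: beats A, D, and B; loses to C → score 3.
A: loses to E, D, C, and B → score 0.
D: beats A and B; loses to E and C → score 2.
C: beats E, A, D, and B → score 4.
B: beats A; loses to E, D, and C → score 1.
C has the best pairwise record.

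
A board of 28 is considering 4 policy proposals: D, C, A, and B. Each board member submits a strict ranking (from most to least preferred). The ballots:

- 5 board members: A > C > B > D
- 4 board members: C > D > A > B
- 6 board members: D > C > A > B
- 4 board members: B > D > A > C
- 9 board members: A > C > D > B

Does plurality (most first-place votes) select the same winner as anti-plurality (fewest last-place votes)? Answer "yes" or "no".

yes

Plurality — first-place votes: D 6, C 4, A 14, B 4. Winner: A.
Anti-plurality — last-place votes: D 5, C 4, A 0, B 19. Winner: A.
The two methods agree.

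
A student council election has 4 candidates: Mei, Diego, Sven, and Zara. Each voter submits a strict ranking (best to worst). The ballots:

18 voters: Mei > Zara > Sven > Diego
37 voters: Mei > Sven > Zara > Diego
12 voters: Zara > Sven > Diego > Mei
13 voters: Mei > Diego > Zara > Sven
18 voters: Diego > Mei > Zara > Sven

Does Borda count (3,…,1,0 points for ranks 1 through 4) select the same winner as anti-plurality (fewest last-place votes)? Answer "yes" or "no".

no

Borda — scores: Mei 240, Diego 92, Sven 116, Zara 140. Winner: Mei.
Anti-plurality — last-place votes: Mei 12, Diego 55, Sven 31, Zara 0. Winner: Zara.
The two methods disagree.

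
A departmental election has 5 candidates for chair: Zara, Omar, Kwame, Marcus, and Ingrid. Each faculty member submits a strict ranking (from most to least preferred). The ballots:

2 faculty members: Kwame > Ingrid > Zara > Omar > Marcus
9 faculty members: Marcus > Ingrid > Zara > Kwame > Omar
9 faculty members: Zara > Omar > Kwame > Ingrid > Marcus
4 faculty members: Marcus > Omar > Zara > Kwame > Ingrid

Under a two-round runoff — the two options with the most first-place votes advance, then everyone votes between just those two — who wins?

Marcus

Round 1 first-place votes: Zara 9, Omar 0, Kwame 2, Marcus 13, Ingrid 0.
Marcus and Zara advance.
Runoff: Marcus is preferred to Zara by 13 voters; Zara by 11.
Marcus wins the runoff.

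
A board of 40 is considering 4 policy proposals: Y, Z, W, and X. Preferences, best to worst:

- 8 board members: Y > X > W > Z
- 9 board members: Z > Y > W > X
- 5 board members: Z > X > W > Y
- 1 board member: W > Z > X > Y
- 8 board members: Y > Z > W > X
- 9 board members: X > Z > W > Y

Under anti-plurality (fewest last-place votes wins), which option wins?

Last-place votes: Y 15, Z 8, W 0, X 17.
W is ranked last by the fewest voters, so W wins.

W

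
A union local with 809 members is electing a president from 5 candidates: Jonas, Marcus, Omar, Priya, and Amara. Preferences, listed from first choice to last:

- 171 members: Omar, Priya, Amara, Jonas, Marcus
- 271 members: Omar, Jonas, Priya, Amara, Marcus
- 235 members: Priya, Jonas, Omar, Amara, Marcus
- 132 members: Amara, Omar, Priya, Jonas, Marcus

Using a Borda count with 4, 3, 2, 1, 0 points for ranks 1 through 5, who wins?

Omar

Jonas: 171·1 + 271·3 + 235·3 + 132·1 = 1821
Marcus: 171·0 + 271·0 + 235·0 + 132·0 = 0
Omar: 171·4 + 271·4 + 235·2 + 132·3 = 2634
Priya: 171·3 + 271·2 + 235·4 + 132·2 = 2259
Amara: 171·2 + 271·1 + 235·1 + 132·4 = 1376
Omar has the highest Borda score (2634).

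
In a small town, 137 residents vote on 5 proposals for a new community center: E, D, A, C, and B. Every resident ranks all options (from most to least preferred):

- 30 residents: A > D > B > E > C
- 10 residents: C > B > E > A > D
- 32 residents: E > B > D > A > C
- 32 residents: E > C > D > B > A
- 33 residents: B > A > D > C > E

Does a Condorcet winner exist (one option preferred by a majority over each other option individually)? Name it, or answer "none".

B

B vs E: 73–64 for B.
B vs D: 75–62 for B.
B vs A: 107–30 for B.
B vs C: 95–42 for B.
B beats every other option head-to-head.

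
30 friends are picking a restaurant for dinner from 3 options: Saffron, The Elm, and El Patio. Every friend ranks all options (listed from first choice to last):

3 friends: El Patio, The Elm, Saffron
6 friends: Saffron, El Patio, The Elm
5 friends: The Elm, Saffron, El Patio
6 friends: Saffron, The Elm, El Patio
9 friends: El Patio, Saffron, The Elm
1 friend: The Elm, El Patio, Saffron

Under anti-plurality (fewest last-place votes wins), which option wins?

Saffron

Last-place votes: Saffron 4, The Elm 15, El Patio 11.
Saffron is ranked last by the fewest voters, so Saffron wins.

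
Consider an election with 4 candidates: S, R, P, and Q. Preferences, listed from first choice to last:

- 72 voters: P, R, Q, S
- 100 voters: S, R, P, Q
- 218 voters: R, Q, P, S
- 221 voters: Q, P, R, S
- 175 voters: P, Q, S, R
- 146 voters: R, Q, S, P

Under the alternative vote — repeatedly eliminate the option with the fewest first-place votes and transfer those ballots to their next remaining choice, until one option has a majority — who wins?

Round 1: S 100, R 364, P 247, Q 221. Eliminate S.
Round 2: R 464, P 247, Q 221. Eliminate Q.
Round 3: R 464, P 468. P has a majority.

P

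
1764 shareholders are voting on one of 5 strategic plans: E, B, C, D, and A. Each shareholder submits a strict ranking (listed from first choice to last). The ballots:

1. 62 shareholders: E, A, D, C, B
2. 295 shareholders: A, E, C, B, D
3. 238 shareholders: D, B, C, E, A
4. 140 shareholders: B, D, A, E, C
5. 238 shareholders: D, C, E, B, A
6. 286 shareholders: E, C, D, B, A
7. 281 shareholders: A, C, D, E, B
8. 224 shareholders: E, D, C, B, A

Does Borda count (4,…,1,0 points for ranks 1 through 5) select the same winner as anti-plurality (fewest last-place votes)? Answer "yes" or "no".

yes

Borda — scores: E 4308, B 2317, C 3991, D 4254, A 2770. Winner: E.
Anti-plurality — last-place votes: E 0, B 343, C 140, D 295, A 986. Winner: E.
The two methods agree.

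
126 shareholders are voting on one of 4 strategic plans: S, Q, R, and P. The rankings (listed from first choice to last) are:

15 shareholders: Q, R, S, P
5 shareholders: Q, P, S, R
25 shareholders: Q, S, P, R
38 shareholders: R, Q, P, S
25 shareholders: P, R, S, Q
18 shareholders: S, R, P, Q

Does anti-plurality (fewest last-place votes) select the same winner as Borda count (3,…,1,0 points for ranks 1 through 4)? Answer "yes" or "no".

Anti-plurality — last-place votes: S 38, Q 43, R 30, P 15. Winner: P.
Borda — scores: S 149, Q 211, R 230, P 166. Winner: R.
The two methods disagree.

no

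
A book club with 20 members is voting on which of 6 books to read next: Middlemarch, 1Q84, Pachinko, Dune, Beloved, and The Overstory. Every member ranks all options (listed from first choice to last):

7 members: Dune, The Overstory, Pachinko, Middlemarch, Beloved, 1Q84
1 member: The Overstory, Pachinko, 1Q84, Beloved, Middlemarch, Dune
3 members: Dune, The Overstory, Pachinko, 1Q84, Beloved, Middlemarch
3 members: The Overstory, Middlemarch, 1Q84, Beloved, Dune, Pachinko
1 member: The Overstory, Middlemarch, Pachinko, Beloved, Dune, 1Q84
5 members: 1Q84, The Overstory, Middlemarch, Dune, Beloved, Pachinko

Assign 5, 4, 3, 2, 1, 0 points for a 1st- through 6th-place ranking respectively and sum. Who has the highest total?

The Overstory

Middlemarch: 7·2 + 1·1 + 3·0 + 3·4 + 1·4 + 5·3 = 46
1Q84: 7·0 + 1·3 + 3·2 + 3·3 + 1·0 + 5·5 = 43
Pachinko: 7·3 + 1·4 + 3·3 + 3·0 + 1·3 + 5·0 = 37
Dune: 7·5 + 1·0 + 3·5 + 3·1 + 1·1 + 5·2 = 64
Beloved: 7·1 + 1·2 + 3·1 + 3·2 + 1·2 + 5·1 = 25
The Overstory: 7·4 + 1·5 + 3·4 + 3·5 + 1·5 + 5·4 = 85
The Overstory has the highest Borda score (85).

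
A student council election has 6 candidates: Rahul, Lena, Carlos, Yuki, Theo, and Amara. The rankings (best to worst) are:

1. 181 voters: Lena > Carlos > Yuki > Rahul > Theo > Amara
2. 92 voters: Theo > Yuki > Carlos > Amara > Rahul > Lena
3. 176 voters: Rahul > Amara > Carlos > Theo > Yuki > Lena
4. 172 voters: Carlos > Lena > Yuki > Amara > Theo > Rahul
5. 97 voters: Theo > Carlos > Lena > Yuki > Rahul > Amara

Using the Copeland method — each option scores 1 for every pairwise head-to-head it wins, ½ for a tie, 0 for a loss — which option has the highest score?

Rahul: beats Amara; loses to Lena, Carlos, Yuki, and Theo → score 1.
Lena: beats Rahul, Yuki, and Amara; loses to Carlos and Theo → score 3.
Carlos: beats Rahul, Lena, Yuki, Theo, and Amara → score 5.
Yuki: beats Rahul and Amara; loses to Lena, Carlos, and Theo → score 2.
Theo: beats Rahul, Lena, Yuki, and Amara; loses to Carlos → score 4.
Amara: loses to Rahul, Lena, Carlos, Yuki, and Theo → score 0.
Carlos has the best pairwise record.

Carlos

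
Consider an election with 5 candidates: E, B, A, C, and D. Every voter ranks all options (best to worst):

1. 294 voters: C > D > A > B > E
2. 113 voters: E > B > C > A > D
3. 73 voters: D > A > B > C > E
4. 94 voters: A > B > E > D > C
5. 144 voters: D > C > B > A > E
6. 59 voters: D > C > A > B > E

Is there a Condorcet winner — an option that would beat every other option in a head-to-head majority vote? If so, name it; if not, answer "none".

C

C vs E: 570–207 for C.
C vs B: 497–280 for C.
C vs A: 610–167 for C.
C vs D: 407–370 for C.
C beats every other option head-to-head.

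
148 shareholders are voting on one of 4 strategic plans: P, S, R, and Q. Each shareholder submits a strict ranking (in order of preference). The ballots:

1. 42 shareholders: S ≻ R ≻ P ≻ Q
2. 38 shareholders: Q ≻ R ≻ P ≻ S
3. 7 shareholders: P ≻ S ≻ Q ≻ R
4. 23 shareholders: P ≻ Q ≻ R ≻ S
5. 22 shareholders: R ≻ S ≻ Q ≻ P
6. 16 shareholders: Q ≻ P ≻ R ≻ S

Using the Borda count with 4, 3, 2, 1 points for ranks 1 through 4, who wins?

P: 42·2 + 38·2 + 7·4 + 23·4 + 22·1 + 16·3 = 350
S: 42·4 + 38·1 + 7·3 + 23·1 + 22·3 + 16·1 = 332
R: 42·3 + 38·3 + 7·1 + 23·2 + 22·4 + 16·2 = 413
Q: 42·1 + 38·4 + 7·2 + 23·3 + 22·2 + 16·4 = 385
R has the highest Borda score (413).

R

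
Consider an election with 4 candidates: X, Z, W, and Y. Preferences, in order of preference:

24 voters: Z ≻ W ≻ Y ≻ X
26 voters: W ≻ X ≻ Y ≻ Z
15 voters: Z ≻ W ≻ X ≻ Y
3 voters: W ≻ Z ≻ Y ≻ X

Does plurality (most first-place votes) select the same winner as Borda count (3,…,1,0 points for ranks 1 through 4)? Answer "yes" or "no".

Plurality — first-place votes: X 0, Z 39, W 29, Y 0. Winner: Z.
Borda — scores: X 67, Z 123, W 165, Y 53. Winner: W.
The two methods disagree.

no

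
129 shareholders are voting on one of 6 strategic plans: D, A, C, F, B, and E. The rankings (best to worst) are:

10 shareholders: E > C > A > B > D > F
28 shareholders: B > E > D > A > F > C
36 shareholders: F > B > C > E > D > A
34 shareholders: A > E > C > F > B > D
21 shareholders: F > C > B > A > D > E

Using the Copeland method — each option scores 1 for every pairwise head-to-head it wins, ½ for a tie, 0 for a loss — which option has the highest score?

D: loses to A, C, F, B, and E → score 0.
A: beats D and F; loses to C, B, and E → score 2.
C: beats D, A, and B; loses to F and E → score 3.
F: beats D, C, and B; loses to A and E → score 3.
B: beats D, A, and E; loses to C and F → score 3.
E: beats D, A, C, and F; loses to B → score 4.
E has the best pairwise record.

E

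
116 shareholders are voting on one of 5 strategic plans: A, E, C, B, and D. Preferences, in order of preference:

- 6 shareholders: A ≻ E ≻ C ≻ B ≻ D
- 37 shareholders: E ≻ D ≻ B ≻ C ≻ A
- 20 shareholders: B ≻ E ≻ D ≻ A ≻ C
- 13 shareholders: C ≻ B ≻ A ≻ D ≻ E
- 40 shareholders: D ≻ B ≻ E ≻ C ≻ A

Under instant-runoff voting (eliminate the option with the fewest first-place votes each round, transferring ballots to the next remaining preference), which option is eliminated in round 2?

C

Round 1: A 6, E 37, C 13, B 20, D 40. Eliminate A.
Round 2: E 43, C 13, B 20, D 40. Eliminate C.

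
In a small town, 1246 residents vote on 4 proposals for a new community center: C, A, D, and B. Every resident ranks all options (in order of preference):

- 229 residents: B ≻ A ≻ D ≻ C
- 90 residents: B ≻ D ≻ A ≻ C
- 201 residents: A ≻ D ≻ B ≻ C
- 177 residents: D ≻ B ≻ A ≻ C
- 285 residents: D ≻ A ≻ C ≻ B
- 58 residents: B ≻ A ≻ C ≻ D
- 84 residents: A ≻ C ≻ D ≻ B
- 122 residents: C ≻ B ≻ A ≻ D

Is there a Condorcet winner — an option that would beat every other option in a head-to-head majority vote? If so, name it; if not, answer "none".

none

Checking pairwise contests:
A beats C 1124–122.
B beats A 676–570.
A beats D 694–552.
D beats B 747–499.
Every option loses at least one head-to-head, so there is no Condorcet winner.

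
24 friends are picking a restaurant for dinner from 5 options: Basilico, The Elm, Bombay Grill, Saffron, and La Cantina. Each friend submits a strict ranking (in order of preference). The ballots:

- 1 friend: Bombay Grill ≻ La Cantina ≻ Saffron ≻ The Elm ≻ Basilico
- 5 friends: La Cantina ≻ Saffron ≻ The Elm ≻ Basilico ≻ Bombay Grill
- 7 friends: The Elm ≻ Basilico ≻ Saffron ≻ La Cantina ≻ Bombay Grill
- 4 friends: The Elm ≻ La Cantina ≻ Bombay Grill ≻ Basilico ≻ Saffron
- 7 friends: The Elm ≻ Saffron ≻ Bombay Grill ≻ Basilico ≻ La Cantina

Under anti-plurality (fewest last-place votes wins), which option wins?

The Elm

Last-place votes: Basilico 1, The Elm 0, Bombay Grill 12, Saffron 4, La Cantina 7.
The Elm is ranked last by the fewest voters, so The Elm wins.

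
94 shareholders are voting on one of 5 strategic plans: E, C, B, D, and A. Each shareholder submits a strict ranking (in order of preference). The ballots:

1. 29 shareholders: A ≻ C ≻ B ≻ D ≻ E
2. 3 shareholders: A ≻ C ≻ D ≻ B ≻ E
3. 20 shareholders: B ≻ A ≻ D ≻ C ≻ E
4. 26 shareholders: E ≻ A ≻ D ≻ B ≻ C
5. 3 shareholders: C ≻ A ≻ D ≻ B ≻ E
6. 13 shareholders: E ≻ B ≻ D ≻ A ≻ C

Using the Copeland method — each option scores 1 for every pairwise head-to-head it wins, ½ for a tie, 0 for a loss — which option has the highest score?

A

E: loses to C, B, D, and A → score 0.
C: beats E; loses to B, D, and A → score 1.
B: beats E, C, and D; loses to A → score 3.
D: beats E and C; loses to B and A → score 2.
A: beats E, C, B, and D → score 4.
A has the best pairwise record.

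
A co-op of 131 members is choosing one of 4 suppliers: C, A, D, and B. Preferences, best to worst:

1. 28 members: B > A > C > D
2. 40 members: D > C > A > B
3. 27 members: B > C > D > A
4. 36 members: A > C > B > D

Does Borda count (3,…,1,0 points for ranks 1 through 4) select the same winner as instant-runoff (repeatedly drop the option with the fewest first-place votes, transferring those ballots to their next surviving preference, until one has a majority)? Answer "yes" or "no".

Borda — scores: C 234, A 204, D 147, B 201. Winner: C.
Instant-runoff — R1 C 0, A 36, D 40, B 55 (C out); R2 A 36, D 40, B 55 (A out); R3 D 40, B 91 (B winner). Winner: B.
The two methods disagree.

no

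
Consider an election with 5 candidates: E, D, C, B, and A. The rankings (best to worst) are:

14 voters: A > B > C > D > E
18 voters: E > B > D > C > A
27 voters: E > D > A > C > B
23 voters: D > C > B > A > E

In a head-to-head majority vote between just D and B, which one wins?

Voters preferring D to B: 50; preferring B to D: 32.
D wins the head-to-head.

D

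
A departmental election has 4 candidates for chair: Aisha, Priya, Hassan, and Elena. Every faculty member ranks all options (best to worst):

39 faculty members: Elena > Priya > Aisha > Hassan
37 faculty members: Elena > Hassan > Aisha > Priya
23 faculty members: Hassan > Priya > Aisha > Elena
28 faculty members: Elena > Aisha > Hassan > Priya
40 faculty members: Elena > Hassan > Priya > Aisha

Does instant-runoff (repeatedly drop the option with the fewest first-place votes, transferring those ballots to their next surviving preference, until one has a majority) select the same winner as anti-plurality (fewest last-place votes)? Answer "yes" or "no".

yes

Instant-runoff — R1 Aisha 0, Priya 0, Hassan 23, Elena 144 (Elena winner). Winner: Elena.
Anti-plurality — last-place votes: Aisha 40, Priya 65, Hassan 39, Elena 23. Winner: Elena.
The two methods agree.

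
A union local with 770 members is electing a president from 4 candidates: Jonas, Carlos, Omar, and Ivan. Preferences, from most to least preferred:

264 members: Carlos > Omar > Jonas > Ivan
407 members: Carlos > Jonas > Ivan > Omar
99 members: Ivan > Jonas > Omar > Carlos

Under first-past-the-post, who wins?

Carlos

First-place votes: Jonas 0, Carlos 671, Omar 0, Ivan 99.
Carlos has the most first-place votes.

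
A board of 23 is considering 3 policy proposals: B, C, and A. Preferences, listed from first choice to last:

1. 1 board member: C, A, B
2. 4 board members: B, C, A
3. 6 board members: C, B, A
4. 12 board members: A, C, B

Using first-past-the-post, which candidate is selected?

A

First-place votes: B 4, C 7, A 12.
A has the most first-place votes.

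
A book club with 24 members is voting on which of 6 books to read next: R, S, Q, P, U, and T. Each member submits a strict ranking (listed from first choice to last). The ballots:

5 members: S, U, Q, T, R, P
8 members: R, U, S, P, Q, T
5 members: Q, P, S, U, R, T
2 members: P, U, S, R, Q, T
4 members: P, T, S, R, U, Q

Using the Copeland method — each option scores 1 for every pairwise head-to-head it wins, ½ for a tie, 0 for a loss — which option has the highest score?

R: beats Q, P, and T; ties U; loses to S → score 3.5.
S: beats R, Q, P, U, and T → score 5.
Q: beats T; loses to R, S, P, and U → score 1.
P: beats Q and T; loses to R, S, and U → score 2.
U: beats Q, P, and T; ties R; loses to S → score 3.5.
T: loses to R, S, Q, P, and U → score 0.
S has the best pairwise record.

S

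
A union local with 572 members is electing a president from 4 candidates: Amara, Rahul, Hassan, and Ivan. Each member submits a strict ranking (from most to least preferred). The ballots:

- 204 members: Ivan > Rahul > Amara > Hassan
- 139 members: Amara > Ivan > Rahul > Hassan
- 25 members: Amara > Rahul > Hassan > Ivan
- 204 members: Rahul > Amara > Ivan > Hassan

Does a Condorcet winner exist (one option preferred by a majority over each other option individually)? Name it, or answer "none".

none

Checking pairwise contests:
Rahul beats Amara 408–164.
Ivan beats Rahul 343–229.
Amara beats Hassan 572–0.
Amara beats Ivan 368–204.
Every option loses at least one head-to-head, so there is no Condorcet winner.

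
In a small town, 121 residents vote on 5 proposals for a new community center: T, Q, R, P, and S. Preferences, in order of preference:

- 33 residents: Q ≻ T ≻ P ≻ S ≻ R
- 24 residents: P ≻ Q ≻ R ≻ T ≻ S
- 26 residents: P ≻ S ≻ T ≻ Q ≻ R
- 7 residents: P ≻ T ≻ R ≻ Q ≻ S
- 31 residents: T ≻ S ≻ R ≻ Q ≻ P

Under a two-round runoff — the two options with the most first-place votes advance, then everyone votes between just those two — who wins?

Round 1 first-place votes: T 31, Q 33, R 0, P 57, S 0.
P and Q advance.
Runoff: P is preferred to Q by 57 voters; Q by 64.
Q wins the runoff.

Q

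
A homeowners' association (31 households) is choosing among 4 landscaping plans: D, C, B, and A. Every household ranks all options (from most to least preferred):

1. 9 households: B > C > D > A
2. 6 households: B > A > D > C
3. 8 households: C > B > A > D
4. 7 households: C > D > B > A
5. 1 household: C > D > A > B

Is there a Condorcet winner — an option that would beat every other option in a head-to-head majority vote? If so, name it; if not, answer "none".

C vs D: 25–6 for C.
C vs B: 16–15 for C.
C vs A: 25–6 for C.
C beats every other option head-to-head.

C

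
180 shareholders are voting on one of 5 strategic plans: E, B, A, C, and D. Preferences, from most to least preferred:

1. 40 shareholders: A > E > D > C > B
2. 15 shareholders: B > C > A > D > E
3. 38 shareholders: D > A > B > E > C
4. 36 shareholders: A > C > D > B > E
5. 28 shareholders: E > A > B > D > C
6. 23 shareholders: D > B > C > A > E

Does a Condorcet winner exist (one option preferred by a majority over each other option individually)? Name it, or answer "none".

A

A vs E: 152–28 for A.
A vs B: 142–38 for A.
A vs C: 142–38 for A.
A vs D: 119–61 for A.
A beats every other option head-to-head.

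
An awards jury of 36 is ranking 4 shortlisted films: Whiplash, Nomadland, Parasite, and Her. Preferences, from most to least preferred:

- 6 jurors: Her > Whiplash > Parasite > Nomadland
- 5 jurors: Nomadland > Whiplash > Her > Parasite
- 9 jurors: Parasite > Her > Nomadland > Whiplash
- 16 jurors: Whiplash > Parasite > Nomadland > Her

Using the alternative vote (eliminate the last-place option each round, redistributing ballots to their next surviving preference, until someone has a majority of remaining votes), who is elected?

Round 1: Whiplash 16, Nomadland 5, Parasite 9, Her 6. Eliminate Nomadland.
Round 2: Whiplash 21, Parasite 9, Her 6. Whiplash has a majority.

Whiplash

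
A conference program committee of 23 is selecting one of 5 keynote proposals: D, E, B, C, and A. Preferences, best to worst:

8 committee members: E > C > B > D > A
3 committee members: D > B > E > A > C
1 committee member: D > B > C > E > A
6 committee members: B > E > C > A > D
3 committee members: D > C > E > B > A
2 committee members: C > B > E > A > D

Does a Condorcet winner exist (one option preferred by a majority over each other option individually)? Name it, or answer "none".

none

Checking pairwise contests:
E beats D 16–7.
B beats E 12–11.
C beats B 13–10.
E beats C 17–6.
D beats A 15–8.
Every option loses at least one head-to-head, so there is no Condorcet winner.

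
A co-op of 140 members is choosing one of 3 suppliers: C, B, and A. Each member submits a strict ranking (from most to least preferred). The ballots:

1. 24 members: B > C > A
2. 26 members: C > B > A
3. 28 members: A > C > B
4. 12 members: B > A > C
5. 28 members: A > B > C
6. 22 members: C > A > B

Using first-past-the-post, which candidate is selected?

First-place votes: C 48, B 36, A 56.
A has the most first-place votes.

A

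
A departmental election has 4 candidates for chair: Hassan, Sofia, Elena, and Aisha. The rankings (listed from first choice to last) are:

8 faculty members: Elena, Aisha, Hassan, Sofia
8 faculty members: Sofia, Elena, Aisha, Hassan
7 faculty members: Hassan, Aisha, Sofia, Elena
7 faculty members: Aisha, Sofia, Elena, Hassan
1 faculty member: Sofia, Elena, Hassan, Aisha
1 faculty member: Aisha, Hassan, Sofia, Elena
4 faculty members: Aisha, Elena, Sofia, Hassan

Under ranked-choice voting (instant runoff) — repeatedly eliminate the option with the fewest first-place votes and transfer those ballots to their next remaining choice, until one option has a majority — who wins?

Round 1: Hassan 7, Sofia 9, Elena 8, Aisha 12. Eliminate Hassan.
Round 2: Sofia 9, Elena 8, Aisha 19. Aisha has a majority.

Aisha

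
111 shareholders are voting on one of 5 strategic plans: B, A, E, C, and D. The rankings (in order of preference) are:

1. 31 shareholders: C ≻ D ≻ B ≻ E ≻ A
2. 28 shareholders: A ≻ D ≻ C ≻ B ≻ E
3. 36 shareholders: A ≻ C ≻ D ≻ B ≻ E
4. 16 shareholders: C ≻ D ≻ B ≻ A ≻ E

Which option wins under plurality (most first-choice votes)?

A

First-place votes: B 0, A 64, E 0, C 47, D 0.
A has the most first-place votes.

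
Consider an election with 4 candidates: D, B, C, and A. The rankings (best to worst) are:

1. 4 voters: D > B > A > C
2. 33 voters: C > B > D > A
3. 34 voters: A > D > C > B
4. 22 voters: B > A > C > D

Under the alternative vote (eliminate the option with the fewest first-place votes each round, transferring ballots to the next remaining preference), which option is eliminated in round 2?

B

Round 1: D 4, B 22, C 33, A 34. Eliminate D.
Round 2: B 26, C 33, A 34. Eliminate B.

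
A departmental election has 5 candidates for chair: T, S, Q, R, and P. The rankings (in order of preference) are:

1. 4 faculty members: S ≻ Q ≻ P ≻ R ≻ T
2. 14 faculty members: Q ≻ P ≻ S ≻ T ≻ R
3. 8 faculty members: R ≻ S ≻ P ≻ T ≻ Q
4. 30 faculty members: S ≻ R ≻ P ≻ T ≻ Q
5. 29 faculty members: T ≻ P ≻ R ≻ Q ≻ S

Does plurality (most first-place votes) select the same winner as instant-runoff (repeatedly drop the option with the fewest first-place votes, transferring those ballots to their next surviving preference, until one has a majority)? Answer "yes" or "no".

yes

Plurality — first-place votes: T 29, S 34, Q 14, R 8, P 0. Winner: S.
Instant-runoff — R1 T 29, S 34, Q 14, R 8, P 0 (P out); R2 T 29, S 34, Q 14, R 8 (R out); R3 T 29, S 42, Q 14 (Q out); R4 T 29, S 56 (S winner). Winner: S.
The two methods agree.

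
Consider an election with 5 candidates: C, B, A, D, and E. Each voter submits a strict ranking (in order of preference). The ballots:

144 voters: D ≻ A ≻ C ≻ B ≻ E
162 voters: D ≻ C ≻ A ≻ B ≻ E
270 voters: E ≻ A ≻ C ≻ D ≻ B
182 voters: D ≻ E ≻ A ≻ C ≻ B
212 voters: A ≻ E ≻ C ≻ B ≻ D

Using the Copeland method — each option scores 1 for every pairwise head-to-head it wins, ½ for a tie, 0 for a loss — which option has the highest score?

D

C: beats B; loses to A, D, and E → score 1.
B: loses to C, A, D, and E → score 0.
A: beats C, B, and E; loses to D → score 3.
D: beats C, B, A, and E → score 4.
E: beats C and B; loses to A and D → score 2.
D has the best pairwise record.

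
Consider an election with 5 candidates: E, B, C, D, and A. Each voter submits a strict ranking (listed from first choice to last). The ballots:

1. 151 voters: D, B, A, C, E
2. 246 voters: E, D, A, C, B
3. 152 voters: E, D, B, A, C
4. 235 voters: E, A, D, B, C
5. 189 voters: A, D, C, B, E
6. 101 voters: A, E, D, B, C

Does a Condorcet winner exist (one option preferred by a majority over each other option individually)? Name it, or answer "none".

E

E vs B: 734–340 for E.
E vs C: 734–340 for E.
E vs D: 734–340 for E.
E vs A: 633–441 for E.
E beats every other option head-to-head.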